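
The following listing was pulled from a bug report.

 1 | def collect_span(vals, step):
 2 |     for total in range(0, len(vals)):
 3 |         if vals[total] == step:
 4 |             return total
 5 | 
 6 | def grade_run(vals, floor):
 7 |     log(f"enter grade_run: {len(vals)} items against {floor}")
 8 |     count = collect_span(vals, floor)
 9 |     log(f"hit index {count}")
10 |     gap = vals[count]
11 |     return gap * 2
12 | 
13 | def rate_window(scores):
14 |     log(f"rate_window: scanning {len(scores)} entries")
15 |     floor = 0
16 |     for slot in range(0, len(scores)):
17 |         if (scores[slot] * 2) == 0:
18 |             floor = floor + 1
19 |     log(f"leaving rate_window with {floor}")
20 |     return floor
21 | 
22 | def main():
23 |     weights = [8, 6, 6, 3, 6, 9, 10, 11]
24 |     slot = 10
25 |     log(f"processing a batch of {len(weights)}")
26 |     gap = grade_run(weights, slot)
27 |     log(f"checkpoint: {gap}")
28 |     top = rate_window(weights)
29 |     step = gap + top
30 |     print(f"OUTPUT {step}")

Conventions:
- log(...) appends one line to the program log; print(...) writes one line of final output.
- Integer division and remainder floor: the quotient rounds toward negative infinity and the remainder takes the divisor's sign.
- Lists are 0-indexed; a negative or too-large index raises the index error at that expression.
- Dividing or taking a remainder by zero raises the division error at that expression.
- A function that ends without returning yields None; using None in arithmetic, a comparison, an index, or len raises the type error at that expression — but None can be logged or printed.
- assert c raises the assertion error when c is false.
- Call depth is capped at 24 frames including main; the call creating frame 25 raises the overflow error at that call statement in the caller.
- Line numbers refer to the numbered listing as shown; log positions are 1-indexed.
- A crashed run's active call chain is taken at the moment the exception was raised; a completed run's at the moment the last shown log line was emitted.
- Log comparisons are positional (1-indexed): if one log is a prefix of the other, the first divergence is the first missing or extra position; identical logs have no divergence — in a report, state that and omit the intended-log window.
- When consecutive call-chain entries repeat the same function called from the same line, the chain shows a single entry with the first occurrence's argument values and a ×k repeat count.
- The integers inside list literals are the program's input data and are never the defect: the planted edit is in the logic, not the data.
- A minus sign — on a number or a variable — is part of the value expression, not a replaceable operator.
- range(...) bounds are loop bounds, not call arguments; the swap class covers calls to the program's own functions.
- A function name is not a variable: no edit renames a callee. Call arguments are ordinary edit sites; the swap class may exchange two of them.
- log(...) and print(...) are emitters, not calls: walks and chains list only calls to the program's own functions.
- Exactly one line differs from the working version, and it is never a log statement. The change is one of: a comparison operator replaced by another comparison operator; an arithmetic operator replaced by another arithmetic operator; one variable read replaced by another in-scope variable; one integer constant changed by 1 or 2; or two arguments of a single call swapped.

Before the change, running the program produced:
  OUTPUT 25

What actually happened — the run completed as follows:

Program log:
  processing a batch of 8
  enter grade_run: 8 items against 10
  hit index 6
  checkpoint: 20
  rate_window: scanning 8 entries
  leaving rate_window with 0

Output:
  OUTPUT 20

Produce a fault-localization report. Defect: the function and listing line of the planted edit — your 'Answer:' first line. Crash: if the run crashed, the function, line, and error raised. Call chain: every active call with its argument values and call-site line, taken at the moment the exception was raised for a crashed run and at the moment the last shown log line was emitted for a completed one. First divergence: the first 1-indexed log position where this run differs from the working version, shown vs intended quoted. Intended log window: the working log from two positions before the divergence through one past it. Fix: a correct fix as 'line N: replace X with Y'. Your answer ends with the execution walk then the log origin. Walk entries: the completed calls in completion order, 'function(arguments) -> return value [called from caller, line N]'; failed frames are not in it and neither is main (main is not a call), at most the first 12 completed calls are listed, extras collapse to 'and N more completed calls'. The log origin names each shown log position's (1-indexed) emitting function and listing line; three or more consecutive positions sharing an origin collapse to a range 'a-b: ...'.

Answer: the defect is in rate_window at line 17.
Key observation: The log first diverges at position 6: the faulty run prints 'leaving rate_window with 0' where the working version prints 'leaving rate_window with 5'.
Call chain: main -> rate_window([8, 6, 6, 3, 6, 9, 10, 11]) (called at line 28).
First divergence: position 6 — the shown line 'leaving rate_window with 0' should read 'leaving rate_window with 5'.
Intended log window:
  4: checkpoint: 20
  5: rate_window: scanning 8 entries
  6: leaving rate_window with 5
Execution walk:
  collect_span([8, 6, 6, 3, 6, 9, 10, 11], 10) -> 6  [called from grade_run, line 8]
  grade_run([8, 6, 6, 3, 6, 9, 10, 11], 10) -> 20  [called from main, line 26]
  rate_window([8, 6, 6, 3, 6, 9, 10, 11]) -> 0  [called from main, line 28]
Log line origins:
  1: from main, line 25
  2: from grade_run, line 7
  3: from grade_run, line 9
  4: from main, line 27
  5: from rate_window, line 14
  6: from rate_window, line 19
A correct fix: line 17: replace `*` with `%`.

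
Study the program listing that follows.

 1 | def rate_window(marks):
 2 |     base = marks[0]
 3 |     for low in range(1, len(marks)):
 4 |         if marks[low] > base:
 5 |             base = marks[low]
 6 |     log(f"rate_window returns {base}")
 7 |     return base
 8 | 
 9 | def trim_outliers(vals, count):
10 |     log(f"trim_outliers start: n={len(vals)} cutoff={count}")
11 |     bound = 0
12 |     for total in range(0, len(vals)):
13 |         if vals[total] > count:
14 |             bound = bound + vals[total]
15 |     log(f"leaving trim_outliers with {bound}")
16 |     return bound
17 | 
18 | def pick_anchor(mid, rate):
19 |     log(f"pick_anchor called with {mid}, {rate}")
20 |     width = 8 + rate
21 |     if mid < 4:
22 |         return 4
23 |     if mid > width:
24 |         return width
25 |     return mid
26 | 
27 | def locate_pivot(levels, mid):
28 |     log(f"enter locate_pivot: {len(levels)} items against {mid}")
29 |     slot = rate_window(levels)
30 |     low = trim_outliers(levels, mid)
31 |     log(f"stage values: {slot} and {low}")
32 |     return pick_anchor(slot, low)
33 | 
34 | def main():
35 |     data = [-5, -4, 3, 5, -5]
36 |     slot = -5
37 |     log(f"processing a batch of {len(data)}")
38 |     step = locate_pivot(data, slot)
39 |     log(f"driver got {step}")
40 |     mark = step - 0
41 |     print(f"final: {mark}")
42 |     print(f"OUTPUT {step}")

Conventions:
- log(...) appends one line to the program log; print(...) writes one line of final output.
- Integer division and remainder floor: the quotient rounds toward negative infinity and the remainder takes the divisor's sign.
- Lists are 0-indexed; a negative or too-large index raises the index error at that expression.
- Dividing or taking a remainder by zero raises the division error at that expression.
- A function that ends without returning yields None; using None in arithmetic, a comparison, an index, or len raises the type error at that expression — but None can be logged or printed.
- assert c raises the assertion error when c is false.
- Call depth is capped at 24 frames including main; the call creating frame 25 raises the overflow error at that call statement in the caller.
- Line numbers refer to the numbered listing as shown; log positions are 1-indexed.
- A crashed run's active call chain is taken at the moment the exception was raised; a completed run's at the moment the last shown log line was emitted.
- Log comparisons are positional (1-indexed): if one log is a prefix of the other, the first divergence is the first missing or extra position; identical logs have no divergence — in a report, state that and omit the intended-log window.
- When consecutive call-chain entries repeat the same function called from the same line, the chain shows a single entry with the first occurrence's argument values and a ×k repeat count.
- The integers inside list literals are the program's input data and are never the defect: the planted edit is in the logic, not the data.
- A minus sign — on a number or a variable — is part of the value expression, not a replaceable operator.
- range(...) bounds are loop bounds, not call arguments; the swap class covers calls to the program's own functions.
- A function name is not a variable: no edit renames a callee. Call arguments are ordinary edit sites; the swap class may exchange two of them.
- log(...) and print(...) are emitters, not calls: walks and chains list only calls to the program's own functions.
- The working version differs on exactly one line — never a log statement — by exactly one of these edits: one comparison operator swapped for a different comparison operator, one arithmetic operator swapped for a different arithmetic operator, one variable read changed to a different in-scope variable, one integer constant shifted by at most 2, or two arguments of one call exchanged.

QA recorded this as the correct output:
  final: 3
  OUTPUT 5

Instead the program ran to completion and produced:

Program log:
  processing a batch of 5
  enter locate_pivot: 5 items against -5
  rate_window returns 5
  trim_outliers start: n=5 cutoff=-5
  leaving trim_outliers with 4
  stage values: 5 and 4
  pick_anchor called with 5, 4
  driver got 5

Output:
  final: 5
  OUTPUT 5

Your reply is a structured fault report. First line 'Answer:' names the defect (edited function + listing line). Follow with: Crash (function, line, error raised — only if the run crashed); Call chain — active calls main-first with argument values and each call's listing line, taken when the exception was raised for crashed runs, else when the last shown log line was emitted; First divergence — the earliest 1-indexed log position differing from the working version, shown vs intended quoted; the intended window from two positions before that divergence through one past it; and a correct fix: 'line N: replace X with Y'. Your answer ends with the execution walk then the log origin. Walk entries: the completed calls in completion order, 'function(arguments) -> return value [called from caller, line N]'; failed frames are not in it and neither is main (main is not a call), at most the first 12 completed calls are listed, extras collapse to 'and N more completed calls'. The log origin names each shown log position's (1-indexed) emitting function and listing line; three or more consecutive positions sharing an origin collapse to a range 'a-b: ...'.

Answer: the defect is in main at line 40.
Key observation: No log line changed; the fault shows up purely in the output.
Call chain: main.
First divergence: none — the logs agree in full.
Execution walk:
  rate_window([-5, -4, 3, 5, -5]) -> 5  [called from locate_pivot, line 29]
  trim_outliers([-5, -4, 3, 5, -5], -5) -> 4  [called from locate_pivot, line 30]
  pick_anchor(5, 4) -> 5  [called from locate_pivot, line 32]
  locate_pivot([-5, -4, 3, 5, -5], -5) -> 5  [called from main, line 38]
Log origins:
  1: emitted by main (line 37)
  2: emitted by locate_pivot (line 28)
  3: emitted by rate_window (line 6)
  4: emitted by trim_outliers (line 10)
  5: emitted by trim_outliers (line 15)
  6: emitted by locate_pivot (line 31)
  7: emitted by pick_anchor (line 19)
  8: emitted by main (line 39)
A correct fix: line 40: replace `0` with `2`.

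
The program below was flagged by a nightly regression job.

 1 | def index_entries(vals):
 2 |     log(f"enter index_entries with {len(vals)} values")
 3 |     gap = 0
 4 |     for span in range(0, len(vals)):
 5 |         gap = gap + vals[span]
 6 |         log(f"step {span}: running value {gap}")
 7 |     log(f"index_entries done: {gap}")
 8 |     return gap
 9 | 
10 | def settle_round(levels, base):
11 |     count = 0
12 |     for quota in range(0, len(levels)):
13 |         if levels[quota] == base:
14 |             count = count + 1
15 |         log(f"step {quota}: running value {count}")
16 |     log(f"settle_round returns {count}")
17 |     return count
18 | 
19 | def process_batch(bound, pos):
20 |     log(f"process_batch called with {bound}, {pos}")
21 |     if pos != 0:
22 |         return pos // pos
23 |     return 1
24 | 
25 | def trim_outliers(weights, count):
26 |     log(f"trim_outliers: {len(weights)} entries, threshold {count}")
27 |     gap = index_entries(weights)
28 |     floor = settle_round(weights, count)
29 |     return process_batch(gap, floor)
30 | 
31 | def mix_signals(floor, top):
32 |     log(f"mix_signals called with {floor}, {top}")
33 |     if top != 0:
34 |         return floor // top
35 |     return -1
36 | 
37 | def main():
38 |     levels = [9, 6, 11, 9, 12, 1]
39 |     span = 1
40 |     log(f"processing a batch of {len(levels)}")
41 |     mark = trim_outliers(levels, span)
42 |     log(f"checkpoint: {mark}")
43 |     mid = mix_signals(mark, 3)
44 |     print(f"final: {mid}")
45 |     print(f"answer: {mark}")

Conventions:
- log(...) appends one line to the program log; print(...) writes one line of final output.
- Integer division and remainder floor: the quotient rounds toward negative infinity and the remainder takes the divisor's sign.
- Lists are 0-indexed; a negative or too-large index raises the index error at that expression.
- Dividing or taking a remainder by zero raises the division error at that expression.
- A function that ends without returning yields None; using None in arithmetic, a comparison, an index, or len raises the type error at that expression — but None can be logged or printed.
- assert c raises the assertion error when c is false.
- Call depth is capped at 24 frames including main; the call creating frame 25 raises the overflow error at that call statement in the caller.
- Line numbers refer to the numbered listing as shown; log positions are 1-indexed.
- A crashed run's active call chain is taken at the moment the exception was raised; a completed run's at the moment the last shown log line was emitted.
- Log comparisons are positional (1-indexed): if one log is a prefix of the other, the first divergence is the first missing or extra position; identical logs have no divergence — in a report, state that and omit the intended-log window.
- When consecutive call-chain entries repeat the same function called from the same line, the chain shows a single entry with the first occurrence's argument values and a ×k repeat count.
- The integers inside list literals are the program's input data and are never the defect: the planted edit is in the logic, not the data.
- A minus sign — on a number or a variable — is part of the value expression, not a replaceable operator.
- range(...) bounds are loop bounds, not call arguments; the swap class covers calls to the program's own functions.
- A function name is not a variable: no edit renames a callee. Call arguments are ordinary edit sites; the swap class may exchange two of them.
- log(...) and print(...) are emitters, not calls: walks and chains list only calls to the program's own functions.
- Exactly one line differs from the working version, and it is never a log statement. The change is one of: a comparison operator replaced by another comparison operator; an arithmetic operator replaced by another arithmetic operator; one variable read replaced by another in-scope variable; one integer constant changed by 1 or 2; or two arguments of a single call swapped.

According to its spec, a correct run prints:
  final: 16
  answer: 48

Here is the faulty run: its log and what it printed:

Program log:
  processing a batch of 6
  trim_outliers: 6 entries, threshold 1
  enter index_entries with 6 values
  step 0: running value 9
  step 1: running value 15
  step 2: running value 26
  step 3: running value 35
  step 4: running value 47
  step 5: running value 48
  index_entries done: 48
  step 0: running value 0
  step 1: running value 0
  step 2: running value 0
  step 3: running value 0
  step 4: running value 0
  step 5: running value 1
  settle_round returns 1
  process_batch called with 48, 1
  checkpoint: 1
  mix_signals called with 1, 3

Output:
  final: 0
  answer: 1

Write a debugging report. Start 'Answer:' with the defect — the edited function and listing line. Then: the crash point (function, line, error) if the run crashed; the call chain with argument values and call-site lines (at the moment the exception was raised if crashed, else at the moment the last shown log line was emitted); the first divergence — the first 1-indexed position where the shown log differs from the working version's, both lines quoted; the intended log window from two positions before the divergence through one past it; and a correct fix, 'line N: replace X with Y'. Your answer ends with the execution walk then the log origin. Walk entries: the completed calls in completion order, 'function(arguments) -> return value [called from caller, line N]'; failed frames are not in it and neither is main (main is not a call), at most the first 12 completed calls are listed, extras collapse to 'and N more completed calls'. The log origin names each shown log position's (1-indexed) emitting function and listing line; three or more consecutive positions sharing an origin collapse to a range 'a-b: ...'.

Answer: the defect is in process_batch at line 22.
The tell: Position 19 is the first bad log line: 'checkpoint: 1' should read 'checkpoint: 48'.
Call chain: main -> mix_signals(1, 3) (called at line 43).
First divergence: position 19 — the shown line 'checkpoint: 1' should read 'checkpoint: 48'.
Intended log window:
  17: settle_round returns 1
  18: process_batch called with 48, 1
  19: checkpoint: 48
  20: mix_signals called with 48, 3
Execution walk:
  index_entries([9, 6, 11, 9, 12, 1]) -> 48  [called from trim_outliers, line 27]
  settle_round([9, 6, 11, 9, 12, 1], 1) -> 1  [called from trim_outliers, line 28]
  process_batch(48, 1) -> 1  [called from trim_outliers, line 29]
  trim_outliers([9, 6, 11, 9, 12, 1], 1) -> 1  [called from main, line 41]
  mix_signals(1, 3) -> 0  [called from main, line 43]
Origin of each log line:
  1: emitted by main (line 40)
  2: emitted by trim_outliers (line 26)
  3: emitted by index_entries (line 2)
  4-9: emitted by index_entries (line 6)
  10: emitted by index_entries (line 7)
  11-16: emitted by settle_round (line 15)
  17: emitted by settle_round (line 16)
  18: emitted by process_batch (line 20)
  19: emitted by main (line 42)
  20: emitted by mix_signals (line 32)
A correct fix: line 22: replace `pos // pos` with `bound // pos`.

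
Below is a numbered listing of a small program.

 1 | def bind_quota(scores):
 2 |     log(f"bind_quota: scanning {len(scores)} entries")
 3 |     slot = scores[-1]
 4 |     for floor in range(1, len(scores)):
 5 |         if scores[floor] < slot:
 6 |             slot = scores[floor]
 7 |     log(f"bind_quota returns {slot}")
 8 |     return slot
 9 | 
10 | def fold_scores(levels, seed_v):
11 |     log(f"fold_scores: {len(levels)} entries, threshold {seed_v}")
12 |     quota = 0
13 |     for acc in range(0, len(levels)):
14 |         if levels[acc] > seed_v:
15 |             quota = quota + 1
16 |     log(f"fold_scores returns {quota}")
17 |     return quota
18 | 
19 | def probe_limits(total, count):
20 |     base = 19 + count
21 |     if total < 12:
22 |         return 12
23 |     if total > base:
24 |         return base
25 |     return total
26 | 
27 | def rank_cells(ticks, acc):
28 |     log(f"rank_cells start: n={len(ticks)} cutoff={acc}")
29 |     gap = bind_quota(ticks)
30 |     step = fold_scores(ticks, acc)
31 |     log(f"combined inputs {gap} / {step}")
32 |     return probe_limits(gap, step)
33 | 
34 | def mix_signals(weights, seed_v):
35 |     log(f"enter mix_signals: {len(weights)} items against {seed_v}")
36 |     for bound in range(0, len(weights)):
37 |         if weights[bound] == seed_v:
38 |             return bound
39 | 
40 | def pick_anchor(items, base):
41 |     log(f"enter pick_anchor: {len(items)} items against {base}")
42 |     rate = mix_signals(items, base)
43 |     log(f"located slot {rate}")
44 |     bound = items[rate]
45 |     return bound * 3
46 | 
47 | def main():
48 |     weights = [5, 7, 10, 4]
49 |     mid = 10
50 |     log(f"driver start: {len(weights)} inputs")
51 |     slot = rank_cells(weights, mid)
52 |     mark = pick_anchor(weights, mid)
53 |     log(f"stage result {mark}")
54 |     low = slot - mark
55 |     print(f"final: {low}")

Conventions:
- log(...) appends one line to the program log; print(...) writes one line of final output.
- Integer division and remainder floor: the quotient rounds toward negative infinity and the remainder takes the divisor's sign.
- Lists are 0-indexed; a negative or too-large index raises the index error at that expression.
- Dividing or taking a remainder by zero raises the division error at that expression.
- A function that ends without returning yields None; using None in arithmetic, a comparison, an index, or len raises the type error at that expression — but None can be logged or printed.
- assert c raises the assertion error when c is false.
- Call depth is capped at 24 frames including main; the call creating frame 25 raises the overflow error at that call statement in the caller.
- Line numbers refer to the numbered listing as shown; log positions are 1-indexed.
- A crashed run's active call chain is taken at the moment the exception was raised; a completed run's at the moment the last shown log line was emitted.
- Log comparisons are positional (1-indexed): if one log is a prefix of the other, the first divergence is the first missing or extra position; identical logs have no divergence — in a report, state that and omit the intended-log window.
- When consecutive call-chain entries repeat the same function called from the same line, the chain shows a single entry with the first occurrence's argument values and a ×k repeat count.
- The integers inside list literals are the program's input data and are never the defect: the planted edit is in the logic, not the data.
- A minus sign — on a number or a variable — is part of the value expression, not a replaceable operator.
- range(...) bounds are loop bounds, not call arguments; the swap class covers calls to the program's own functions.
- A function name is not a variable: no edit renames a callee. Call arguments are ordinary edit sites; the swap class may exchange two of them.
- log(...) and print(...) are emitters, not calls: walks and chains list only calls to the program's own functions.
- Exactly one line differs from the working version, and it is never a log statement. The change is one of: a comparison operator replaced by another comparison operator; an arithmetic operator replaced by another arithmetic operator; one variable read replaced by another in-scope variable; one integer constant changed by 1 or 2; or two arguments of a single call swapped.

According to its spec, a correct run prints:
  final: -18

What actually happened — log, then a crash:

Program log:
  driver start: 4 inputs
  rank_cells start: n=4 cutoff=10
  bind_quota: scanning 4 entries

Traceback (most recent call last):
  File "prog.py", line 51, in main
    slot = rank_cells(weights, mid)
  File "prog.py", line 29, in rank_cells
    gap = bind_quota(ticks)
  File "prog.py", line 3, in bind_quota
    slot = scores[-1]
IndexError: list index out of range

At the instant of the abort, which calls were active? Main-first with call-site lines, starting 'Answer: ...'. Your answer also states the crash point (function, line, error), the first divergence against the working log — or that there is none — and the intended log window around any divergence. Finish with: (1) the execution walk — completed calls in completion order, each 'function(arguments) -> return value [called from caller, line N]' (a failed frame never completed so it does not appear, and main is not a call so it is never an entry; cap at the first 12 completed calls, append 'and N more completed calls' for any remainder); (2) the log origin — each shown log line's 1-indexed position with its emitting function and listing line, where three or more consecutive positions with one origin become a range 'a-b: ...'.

Answer: main -> rank_cells (called at line 51) -> bind_quota (called at line 29).
The tell: Only 3 log lines were emitted before the run died; the intended continuation was 'bind_quota returns 4'.
Crash: bind_quota, line 3, IndexError.
First divergence: position 4 — after 3 matching lines the faulty run goes silent; intended next line 'bind_quota returns 4'.
Intended log window:
  2: rank_cells start: n=4 cutoff=10
  3: bind_quota: scanning 4 entries
  4: bind_quota returns 4
  5: fold_scores: 4 entries, threshold 10
Execution walk:
  (no call completed)
Log origins:
  1 — main, line 50
  2 — rank_cells, line 28
  3 — bind_quota, line 2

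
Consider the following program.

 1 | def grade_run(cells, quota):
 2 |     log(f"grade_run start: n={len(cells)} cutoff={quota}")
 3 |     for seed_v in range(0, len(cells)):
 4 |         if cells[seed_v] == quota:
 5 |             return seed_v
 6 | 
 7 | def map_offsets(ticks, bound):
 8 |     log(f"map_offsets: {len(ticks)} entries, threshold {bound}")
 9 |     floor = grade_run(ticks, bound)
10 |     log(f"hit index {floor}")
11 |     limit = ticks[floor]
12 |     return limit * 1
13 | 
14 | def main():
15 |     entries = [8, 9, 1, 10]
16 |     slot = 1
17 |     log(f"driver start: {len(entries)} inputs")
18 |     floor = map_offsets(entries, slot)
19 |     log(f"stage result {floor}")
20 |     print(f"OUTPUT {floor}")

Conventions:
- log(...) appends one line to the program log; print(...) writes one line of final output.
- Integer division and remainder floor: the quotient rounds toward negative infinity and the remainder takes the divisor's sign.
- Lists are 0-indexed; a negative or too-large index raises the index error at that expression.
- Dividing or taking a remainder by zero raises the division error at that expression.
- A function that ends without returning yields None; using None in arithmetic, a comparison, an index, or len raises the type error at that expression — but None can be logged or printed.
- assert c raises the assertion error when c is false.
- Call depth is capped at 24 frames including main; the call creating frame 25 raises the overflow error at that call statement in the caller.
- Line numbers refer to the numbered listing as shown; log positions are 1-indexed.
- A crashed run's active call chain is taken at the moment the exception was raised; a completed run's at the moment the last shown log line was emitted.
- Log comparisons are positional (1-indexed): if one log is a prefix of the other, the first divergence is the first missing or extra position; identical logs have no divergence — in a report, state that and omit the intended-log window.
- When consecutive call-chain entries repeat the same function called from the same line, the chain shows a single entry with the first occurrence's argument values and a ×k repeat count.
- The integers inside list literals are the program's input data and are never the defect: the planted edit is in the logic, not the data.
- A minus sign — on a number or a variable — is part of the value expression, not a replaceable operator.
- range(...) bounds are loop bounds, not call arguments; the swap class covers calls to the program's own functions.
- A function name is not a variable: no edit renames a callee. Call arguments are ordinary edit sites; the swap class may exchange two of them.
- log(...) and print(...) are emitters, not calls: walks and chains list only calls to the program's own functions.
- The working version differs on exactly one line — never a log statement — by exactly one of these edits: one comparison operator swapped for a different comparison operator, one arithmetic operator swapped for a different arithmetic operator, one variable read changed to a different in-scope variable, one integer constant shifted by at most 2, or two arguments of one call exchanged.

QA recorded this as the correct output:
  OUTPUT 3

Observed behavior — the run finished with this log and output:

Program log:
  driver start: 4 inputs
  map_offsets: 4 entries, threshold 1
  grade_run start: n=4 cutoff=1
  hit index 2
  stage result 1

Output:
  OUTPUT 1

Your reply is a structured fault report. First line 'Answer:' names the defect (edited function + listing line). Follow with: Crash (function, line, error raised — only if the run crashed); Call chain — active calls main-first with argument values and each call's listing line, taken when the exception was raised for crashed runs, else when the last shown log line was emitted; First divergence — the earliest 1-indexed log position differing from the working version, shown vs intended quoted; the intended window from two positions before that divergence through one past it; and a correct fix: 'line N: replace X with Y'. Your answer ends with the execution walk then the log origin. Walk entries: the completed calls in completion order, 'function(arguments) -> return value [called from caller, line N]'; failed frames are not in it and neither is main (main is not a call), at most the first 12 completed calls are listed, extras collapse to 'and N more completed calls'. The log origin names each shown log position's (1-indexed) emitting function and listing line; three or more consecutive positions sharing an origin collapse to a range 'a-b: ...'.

Answer: the defect is in map_offsets at line 12.
Key fact: At log position 5 the runs split — shown 'stage result 1', but the working version logs 'stage result 3'.
Call chain: main.
First divergence: at position 5 the run shows 'stage result 1' where the working version logs 'stage result 3'.
Intended log window:
  3: grade_run start: n=4 cutoff=1
  4: hit index 2
  5: stage result 3
Execution walk:
  grade_run([8, 9, 1, 10], 1) -> 2  [called from map_offsets, line 9]
  map_offsets([8, 9, 1, 10], 1) -> 1  [called from main, line 18]
Log origin:
  1: logged in main at line 17
  2: logged in map_offsets at line 8
  3: logged in grade_run at line 2
  4: logged in map_offsets at line 10
  5: logged in main at line 19
A correct fix: line 12: replace `1` with `3`.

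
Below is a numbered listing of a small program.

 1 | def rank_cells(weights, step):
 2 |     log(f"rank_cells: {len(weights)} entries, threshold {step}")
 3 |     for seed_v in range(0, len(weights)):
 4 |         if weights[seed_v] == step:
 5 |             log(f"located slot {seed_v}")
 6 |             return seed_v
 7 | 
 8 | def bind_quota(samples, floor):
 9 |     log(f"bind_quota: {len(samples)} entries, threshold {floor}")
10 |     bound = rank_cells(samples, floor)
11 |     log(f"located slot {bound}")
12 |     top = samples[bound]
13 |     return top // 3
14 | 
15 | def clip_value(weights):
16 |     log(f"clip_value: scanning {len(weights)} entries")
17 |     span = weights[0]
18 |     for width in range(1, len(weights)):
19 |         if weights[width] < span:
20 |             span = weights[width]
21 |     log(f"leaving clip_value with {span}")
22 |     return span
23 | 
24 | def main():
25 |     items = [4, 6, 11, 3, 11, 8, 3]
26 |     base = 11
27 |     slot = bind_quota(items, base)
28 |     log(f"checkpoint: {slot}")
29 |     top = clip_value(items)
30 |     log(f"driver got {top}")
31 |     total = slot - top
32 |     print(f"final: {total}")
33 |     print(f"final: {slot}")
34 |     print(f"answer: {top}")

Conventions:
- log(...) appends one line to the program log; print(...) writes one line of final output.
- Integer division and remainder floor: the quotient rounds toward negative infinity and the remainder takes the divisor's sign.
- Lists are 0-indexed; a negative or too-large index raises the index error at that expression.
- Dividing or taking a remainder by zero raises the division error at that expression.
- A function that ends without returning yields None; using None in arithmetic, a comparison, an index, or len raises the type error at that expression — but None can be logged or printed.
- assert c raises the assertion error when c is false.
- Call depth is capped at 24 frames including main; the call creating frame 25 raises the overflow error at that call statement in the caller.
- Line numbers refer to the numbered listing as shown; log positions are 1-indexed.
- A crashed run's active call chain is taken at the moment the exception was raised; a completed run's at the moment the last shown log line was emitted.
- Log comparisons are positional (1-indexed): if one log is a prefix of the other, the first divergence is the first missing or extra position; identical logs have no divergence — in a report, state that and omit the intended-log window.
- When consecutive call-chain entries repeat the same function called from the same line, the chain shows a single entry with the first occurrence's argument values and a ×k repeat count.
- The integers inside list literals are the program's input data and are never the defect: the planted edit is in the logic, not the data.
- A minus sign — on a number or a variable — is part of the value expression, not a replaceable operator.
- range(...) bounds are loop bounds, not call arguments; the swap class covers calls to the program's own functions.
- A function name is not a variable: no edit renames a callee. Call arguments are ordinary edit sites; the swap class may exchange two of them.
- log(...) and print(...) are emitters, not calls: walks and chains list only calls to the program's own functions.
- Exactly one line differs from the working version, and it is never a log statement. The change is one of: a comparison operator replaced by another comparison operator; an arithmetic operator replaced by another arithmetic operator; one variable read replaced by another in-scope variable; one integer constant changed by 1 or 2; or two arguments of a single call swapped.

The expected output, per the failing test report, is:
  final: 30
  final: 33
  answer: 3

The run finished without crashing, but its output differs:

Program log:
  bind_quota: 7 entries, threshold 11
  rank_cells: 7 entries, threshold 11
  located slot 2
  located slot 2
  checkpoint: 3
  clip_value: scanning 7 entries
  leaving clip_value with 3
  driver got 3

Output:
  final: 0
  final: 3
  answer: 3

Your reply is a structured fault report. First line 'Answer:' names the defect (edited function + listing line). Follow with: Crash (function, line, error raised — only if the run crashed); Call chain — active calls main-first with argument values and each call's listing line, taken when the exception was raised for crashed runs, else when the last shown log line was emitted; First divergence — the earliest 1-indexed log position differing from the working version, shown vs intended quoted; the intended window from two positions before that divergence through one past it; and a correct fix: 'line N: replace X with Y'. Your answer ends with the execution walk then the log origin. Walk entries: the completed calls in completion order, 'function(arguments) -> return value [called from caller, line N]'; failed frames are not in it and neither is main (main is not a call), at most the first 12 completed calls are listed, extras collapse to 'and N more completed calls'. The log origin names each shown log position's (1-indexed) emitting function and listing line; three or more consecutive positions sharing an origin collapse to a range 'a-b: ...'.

Answer: the defect is in bind_quota at line 13.
The tell: Log line 5 is where behavior first shows: 'checkpoint: 3' appears instead of 'checkpoint: 33'.
Call chain: main.
First divergence: position 5 — the shown line 'checkpoint: 3' should read 'checkpoint: 33'.
Intended log window:
  3: located slot 2
  4: located slot 2
  5: checkpoint: 33
  6: clip_value: scanning 7 entries
Execution walk:
  rank_cells([4, 6, 11, 3, 11, 8, 3], 11) -> 2  [called from bind_quota, line 10]
  bind_quota([4, 6, 11, 3, 11, 8, 3], 11) -> 3  [called from main, line 27]
  clip_value([4, 6, 11, 3, 11, 8, 3]) -> 3  [called from main, line 29]
Log origin:
  1: from bind_quota, line 9
  2: from rank_cells, line 2
  3: from rank_cells, line 5
  4: from bind_quota, line 11
  5: from main, line 28
  6: from clip_value, line 16
  7: from clip_value, line 21
  8: from main, line 30
A correct fix: line 13: replace `//` with `*`.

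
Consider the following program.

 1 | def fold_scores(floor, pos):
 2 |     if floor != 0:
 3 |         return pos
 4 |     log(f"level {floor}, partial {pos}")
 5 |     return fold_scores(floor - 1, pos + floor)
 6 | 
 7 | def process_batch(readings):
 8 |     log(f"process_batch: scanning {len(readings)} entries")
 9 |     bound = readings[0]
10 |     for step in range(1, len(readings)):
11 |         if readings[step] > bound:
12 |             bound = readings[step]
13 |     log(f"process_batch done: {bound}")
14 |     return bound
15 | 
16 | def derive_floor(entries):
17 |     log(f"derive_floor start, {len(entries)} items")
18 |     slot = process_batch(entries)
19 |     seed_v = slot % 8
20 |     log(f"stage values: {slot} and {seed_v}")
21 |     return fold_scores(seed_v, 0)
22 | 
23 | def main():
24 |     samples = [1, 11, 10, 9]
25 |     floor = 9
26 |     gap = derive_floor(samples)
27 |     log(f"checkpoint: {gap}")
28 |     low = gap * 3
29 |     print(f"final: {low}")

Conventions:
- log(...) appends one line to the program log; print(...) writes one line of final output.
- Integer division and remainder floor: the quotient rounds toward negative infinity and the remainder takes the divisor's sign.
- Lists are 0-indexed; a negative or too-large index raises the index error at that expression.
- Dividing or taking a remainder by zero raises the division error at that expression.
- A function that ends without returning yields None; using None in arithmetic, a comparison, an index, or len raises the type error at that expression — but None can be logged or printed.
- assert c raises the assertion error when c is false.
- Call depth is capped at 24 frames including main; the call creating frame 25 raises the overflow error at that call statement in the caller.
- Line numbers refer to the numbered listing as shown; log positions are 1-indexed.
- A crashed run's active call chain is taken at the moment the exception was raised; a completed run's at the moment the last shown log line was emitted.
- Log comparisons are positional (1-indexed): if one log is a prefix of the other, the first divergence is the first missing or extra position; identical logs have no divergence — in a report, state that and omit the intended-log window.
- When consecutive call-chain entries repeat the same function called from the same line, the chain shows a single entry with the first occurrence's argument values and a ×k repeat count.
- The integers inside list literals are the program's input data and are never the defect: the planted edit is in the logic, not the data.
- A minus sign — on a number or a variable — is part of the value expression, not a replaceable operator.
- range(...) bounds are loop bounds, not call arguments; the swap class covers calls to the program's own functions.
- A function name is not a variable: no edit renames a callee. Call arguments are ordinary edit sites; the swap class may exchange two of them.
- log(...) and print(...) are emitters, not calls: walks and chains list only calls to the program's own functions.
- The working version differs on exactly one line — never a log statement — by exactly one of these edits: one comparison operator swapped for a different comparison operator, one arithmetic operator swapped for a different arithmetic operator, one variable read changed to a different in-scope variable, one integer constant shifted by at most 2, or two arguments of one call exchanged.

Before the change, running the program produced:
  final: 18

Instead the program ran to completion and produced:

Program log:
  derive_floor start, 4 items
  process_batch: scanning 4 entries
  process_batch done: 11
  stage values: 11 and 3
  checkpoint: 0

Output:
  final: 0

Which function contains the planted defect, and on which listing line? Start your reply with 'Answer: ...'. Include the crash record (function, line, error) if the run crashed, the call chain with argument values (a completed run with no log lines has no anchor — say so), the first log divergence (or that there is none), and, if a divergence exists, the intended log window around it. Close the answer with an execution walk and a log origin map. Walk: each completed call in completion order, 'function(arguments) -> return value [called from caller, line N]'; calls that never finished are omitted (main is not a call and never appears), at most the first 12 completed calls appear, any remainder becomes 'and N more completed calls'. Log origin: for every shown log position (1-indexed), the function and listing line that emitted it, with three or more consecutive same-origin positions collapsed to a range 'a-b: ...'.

Answer: the defect is in fold_scores at line 2.
Key fact: Everything matches until log position 5, which reads 'checkpoint: 0' in place of 'level 3, partial 0'.
Call chain: main.
First divergence: position 5 — shown 'checkpoint: 0', intended 'level 3, partial 0'.
Intended log window:
  3: process_batch done: 11
  4: stage values: 11 and 3
  5: level 3, partial 0
  6: level 2, partial 3
Execution walk:
  process_batch([1, 11, 10, 9]) -> 11  [called from derive_floor, line 18]
  fold_scores(3, 0) -> 0  [called from derive_floor, line 21]
  derive_floor([1, 11, 10, 9]) -> 0  [called from main, line 26]
Origin of each log line:
  1: emitted by derive_floor (line 17)
  2: emitted by process_batch (line 8)
  3: emitted by process_batch (line 13)
  4: emitted by derive_floor (line 20)
  5: emitted by main (line 27)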